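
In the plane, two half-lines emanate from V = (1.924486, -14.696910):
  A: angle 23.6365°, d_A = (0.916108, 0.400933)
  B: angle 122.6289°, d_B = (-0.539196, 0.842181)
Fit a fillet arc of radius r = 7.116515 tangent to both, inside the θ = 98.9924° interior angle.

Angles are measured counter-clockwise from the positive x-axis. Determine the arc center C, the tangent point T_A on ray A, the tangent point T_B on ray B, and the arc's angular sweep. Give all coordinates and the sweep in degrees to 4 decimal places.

center=(4.6402,-5.7402) T_A=(7.4934,-12.2597) T_B=(-1.3532,-9.5774) sweep=81.0076

bisector direction at 73.1327° = (0.290156,0.956979)
center distance |VC| = r/sin(θ/2) = 7.116515/sin(49.4962°) = 9.359367
C = V + |VC|·bis = (4.6402,-5.7402)
T_A = V + ((C−V)·d_A)·d_A = V + 6.0789·d_A = (7.4934,-12.2597)
T_B = V + ((C−V)·d_B)·d_B = V + 6.0789·d_B = (-1.3532,-9.5774)
sweep = 180° − θ = 81.0076°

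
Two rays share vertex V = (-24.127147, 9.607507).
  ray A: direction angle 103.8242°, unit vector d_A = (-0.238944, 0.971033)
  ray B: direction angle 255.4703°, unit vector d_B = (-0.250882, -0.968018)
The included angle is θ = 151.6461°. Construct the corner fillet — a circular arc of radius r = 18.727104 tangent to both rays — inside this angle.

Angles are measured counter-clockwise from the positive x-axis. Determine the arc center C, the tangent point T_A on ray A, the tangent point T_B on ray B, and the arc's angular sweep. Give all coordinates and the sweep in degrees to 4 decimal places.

center=(-43.4422,9.7264) T_A=(-25.2575,14.2011) T_B=(-25.3140,5.0281) sweep=28.3539

bisector direction at 179.6472° = (-0.999981,0.006157)
center distance |VC| = r/sin(θ/2) = 18.727104/sin(75.8230°) = 19.315374
C = V + |VC|·bis = (-43.4422,9.7264)
T_A = V + ((C−V)·d_A)·d_A = V + 4.7307·d_A = (-25.2575,14.2011)
T_B = V + ((C−V)·d_B)·d_B = V + 4.7307·d_B = (-25.3140,5.0281)
sweep = 180° − θ = 28.3539°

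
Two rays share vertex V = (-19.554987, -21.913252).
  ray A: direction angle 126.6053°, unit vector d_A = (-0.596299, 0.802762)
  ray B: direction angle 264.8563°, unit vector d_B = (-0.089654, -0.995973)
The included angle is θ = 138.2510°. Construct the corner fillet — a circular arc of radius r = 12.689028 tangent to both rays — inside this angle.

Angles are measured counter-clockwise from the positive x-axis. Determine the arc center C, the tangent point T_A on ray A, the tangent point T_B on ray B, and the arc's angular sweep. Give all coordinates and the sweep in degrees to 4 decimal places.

center=(-32.6268,-25.5951) T_A=(-22.4405,-18.0287) T_B=(-19.9888,-26.7328) sweep=41.7490

bisector direction at 195.7308° = (-0.962546,-0.271118)
center distance |VC| = r/sin(θ/2) = 12.689028/sin(69.1255°) = 13.580403
C = V + |VC|·bis = (-32.6268,-25.5951)
T_A = V + ((C−V)·d_A)·d_A = V + 4.8390·d_A = (-22.4405,-18.0287)
T_B = V + ((C−V)·d_B)·d_B = V + 4.8390·d_B = (-19.9888,-26.7328)
sweep = 180° − θ = 41.7490°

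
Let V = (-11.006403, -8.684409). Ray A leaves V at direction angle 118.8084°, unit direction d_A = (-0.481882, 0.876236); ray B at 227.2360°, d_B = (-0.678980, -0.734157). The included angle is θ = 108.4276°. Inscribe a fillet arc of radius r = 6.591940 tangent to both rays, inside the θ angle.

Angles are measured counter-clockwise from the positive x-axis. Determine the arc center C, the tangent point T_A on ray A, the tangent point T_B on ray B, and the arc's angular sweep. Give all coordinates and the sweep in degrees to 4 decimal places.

bisector direction at 173.0222° = (-0.992593,0.121485)
center distance |VC| = r/sin(θ/2) = 6.591940/sin(54.2138°) = 8.126112
C = V + |VC|·bis = (-19.0723,-7.6972)
T_A = V + ((C−V)·d_A)·d_A = V + 4.7518·d_A = (-13.2962,-4.5207)
T_B = V + ((C−V)·d_B)·d_B = V + 4.7518·d_B = (-14.2328,-12.1730)
sweep = 180° − θ = 71.5724°

center=(-19.0723,-7.6972) T_A=(-13.2962,-4.5207) T_B=(-14.2328,-12.1730) sweep=71.5724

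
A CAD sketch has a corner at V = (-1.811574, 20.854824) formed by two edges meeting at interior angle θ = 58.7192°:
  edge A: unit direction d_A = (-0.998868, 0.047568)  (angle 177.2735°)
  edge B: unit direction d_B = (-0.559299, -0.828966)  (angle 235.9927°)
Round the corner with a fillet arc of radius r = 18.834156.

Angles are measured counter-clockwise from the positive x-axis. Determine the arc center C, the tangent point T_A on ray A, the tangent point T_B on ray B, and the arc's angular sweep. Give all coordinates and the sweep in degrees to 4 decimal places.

center=(-36.1500,3.6346) T_A=(-35.2541,22.4474) T_B=(-20.5371,-6.8993) sweep=121.2808

bisector direction at 206.6331° = (-0.893895,-0.448276)
center distance |VC| = r/sin(θ/2) = 18.834156/sin(29.3596°) = 38.414371
C = V + |VC|·bis = (-36.1500,3.6346)
T_A = V + ((C−V)·d_A)·d_A = V + 33.4804·d_A = (-35.2541,22.4474)
T_B = V + ((C−V)·d_B)·d_B = V + 33.4804·d_B = (-20.5371,-6.8993)
sweep = 180° − θ = 121.2808°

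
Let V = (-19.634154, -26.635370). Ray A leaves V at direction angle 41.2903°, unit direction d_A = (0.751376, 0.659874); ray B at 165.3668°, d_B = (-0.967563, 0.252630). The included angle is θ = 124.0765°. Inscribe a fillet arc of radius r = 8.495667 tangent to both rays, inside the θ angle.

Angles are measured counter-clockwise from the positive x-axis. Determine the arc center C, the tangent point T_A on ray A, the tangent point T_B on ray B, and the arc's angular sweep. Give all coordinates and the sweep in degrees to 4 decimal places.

bisector direction at 103.3286° = (-0.230535,0.973064)
center distance |VC| = r/sin(θ/2) = 8.495667/sin(62.0382°) = 9.618526
C = V + |VC|·bis = (-21.8516,-17.2759)
T_A = V + ((C−V)·d_A)·d_A = V + 4.5100·d_A = (-16.2455,-23.6594)
T_B = V + ((C−V)·d_B)·d_B = V + 4.5100·d_B = (-23.9978,-25.4960)
sweep = 180° − θ = 55.9235°

center=(-21.8516,-17.2759) T_A=(-16.2455,-23.6594) T_B=(-23.9978,-25.4960) sweep=55.9235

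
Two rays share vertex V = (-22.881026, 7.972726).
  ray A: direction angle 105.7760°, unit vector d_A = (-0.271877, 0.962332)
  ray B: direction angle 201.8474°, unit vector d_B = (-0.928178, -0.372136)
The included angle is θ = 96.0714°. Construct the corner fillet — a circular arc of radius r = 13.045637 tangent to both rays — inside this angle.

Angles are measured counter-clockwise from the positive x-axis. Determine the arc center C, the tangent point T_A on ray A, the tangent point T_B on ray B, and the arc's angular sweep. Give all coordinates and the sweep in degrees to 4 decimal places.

bisector direction at 153.8117° = (-0.897349,0.441323)
center distance |VC| = r/sin(θ/2) = 13.045637/sin(48.0357°) = 17.544796
C = V + |VC|·bis = (-38.6248,15.7156)
T_A = V + ((C−V)·d_A)·d_A = V + 11.7316·d_A = (-26.0706,19.2625)
T_B = V + ((C−V)·d_B)·d_B = V + 11.7316·d_B = (-33.7701,3.6070)
sweep = 180° − θ = 83.9286°

center=(-38.6248,15.7156) T_A=(-26.0706,19.2625) T_B=(-33.7701,3.6070) sweep=83.9286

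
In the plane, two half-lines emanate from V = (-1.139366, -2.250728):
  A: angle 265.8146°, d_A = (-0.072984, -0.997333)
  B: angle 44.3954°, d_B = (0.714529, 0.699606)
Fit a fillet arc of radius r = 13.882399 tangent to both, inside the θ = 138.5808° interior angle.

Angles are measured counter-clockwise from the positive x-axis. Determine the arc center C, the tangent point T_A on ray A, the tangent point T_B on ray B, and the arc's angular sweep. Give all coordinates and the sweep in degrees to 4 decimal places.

bisector direction at 335.1050° = (0.907081,-0.420957)
center distance |VC| = r/sin(θ/2) = 13.882399/sin(69.2904°) = 14.841378
C = V + |VC|·bis = (12.3230,-8.4983)
T_A = V + ((C−V)·d_A)·d_A = V + 5.2484·d_A = (-1.5224,-7.4851)
T_B = V + ((C−V)·d_B)·d_B = V + 5.2484·d_B = (2.6108,1.4211)
sweep = 180° − θ = 41.4192°

center=(12.3230,-8.4983) T_A=(-1.5224,-7.4851) T_B=(2.6108,1.4211) sweep=41.4192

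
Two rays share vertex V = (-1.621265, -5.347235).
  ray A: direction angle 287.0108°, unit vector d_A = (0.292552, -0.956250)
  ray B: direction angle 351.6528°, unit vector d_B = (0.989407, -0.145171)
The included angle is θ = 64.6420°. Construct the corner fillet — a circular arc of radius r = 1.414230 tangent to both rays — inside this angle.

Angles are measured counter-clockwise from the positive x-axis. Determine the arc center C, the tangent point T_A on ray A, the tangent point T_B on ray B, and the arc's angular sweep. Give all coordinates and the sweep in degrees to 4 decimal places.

center=(0.3850,-7.0710) T_A=(-0.9673,-7.4847) T_B=(0.5903,-5.6717) sweep=115.3580

bisector direction at 319.3318° = (0.758496,-0.651678)
center distance |VC| = r/sin(θ/2) = 1.414230/sin(32.3210°) = 2.645091
C = V + |VC|·bis = (0.3850,-7.0710)
T_A = V + ((C−V)·d_A)·d_A = V + 2.2353·d_A = (-0.9673,-7.4847)
T_B = V + ((C−V)·d_B)·d_B = V + 2.2353·d_B = (0.5903,-5.6717)
sweep = 180° − θ = 115.3580°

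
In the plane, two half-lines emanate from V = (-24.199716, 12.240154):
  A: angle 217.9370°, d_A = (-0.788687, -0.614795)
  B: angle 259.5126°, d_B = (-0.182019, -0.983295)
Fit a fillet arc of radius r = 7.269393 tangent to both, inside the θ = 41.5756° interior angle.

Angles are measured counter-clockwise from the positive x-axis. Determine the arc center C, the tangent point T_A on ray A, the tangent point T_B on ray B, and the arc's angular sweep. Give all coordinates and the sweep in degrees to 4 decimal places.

bisector direction at 238.7248° = (-0.519149,-0.854684)
center distance |VC| = r/sin(θ/2) = 7.269393/sin(20.7878°) = 20.482477
C = V + |VC|·bis = (-34.8332,-5.2659)
T_A = V + ((C−V)·d_A)·d_A = V + 19.1491·d_A = (-39.3024,0.4674)
T_B = V + ((C−V)·d_B)·d_B = V + 19.1491·d_B = (-27.6852,-6.5891)
sweep = 180° − θ = 138.4244°

center=(-34.8332,-5.2659) T_A=(-39.3024,0.4674) T_B=(-27.6852,-6.5891) sweep=138.4244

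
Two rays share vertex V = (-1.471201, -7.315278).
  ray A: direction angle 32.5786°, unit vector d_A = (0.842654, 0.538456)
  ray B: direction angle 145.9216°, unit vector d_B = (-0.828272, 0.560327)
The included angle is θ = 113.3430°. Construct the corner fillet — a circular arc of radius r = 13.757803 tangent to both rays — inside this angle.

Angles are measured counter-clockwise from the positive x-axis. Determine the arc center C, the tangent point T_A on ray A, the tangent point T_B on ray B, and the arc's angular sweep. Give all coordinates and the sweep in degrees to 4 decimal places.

center=(-1.2557,9.1492) T_A=(6.1523,-2.4439) T_B=(-8.9646,-2.2460) sweep=66.6570

bisector direction at 89.2501° = (0.013088,0.999914)
center distance |VC| = r/sin(θ/2) = 13.757803/sin(56.6715°) = 16.465877
C = V + |VC|·bis = (-1.2557,9.1492)
T_A = V + ((C−V)·d_A)·d_A = V + 9.0470·d_A = (6.1523,-2.4439)
T_B = V + ((C−V)·d_B)·d_B = V + 9.0470·d_B = (-8.9646,-2.2460)
sweep = 180° − θ = 66.6570°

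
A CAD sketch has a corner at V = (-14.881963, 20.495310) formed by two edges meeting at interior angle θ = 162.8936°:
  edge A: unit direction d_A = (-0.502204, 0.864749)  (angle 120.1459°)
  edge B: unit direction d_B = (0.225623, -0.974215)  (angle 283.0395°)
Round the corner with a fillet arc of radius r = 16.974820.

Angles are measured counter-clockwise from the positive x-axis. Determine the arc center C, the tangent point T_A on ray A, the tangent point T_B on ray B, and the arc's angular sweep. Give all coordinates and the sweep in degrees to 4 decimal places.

center=(-30.8431,14.1782) T_A=(-16.1641,22.7030) T_B=(-14.3059,18.0081) sweep=17.1064

bisector direction at 201.5927° = (-0.929823,-0.368006)
center distance |VC| = r/sin(θ/2) = 16.974820/sin(81.4468°) = 17.165734
C = V + |VC|·bis = (-30.8431,14.1782)
T_A = V + ((C−V)·d_A)·d_A = V + 2.5530·d_A = (-16.1641,22.7030)
T_B = V + ((C−V)·d_B)·d_B = V + 2.5530·d_B = (-14.3059,18.0081)
sweep = 180° − θ = 17.1064°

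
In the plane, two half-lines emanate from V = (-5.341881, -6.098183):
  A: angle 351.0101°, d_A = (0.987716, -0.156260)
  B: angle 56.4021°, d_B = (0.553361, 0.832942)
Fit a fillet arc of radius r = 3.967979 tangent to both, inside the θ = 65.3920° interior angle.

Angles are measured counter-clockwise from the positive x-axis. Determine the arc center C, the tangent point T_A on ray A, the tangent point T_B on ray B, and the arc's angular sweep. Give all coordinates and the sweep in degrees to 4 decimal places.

center=(1.3839,-3.1449) T_A=(0.7639,-7.0641) T_B=(-1.9212,-0.9492) sweep=114.6080

bisector direction at 23.7061° = (0.915620,0.402045)
center distance |VC| = r/sin(θ/2) = 3.967979/sin(32.6960°) = 7.345639
C = V + |VC|·bis = (1.3839,-3.1449)
T_A = V + ((C−V)·d_A)·d_A = V + 6.1817·d_A = (0.7639,-7.0641)
T_B = V + ((C−V)·d_B)·d_B = V + 6.1817·d_B = (-1.9212,-0.9492)
sweep = 180° − θ = 114.6080°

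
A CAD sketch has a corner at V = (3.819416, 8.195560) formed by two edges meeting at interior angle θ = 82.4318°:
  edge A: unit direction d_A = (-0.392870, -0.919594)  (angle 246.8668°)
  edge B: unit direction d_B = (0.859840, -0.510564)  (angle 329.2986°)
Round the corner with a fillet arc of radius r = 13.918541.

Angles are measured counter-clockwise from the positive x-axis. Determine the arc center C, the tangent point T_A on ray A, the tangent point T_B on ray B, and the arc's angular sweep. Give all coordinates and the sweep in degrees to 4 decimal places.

bisector direction at 288.0827° = (0.310389,-0.950609)
center distance |VC| = r/sin(θ/2) = 13.918541/sin(41.2159°) = 21.123962
C = V + |VC|·bis = (10.3761,-11.8851)
T_A = V + ((C−V)·d_A)·d_A = V + 15.8901·d_A = (-2.4233,-6.4169)
T_B = V + ((C−V)·d_B)·d_B = V + 15.8901·d_B = (17.4824,0.0826)
sweep = 180° − θ = 97.5682°

center=(10.3761,-11.8851) T_A=(-2.4233,-6.4169) T_B=(17.4824,0.0826) sweep=97.5682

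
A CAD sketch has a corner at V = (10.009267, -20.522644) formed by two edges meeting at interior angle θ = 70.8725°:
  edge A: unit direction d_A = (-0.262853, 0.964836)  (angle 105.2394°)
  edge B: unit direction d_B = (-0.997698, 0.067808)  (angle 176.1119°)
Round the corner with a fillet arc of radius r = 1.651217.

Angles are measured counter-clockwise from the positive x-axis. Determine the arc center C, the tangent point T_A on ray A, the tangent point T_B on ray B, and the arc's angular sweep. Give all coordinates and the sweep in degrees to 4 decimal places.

center=(7.8062,-18.7179) T_A=(9.3993,-18.2839) T_B=(7.6942,-20.3653) sweep=109.1275

bisector direction at 140.6756° = (-0.773571,0.633710)
center distance |VC| = r/sin(θ/2) = 1.651217/sin(35.4363°) = 2.847924
C = V + |VC|·bis = (7.8062,-18.7179)
T_A = V + ((C−V)·d_A)·d_A = V + 2.3204·d_A = (9.3993,-18.2839)
T_B = V + ((C−V)·d_B)·d_B = V + 2.3204·d_B = (7.6942,-20.3653)
sweep = 180° − θ = 109.1275°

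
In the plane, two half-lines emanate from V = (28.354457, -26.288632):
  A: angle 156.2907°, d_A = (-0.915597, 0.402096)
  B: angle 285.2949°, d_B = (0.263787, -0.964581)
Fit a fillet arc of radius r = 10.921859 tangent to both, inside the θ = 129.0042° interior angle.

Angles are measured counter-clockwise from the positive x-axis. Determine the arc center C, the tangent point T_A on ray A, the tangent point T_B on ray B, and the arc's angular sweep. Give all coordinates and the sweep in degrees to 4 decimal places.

bisector direction at 220.7928° = (-0.757077,-0.653325)
center distance |VC| = r/sin(θ/2) = 10.921859/sin(64.5021°) = 12.100428
C = V + |VC|·bis = (19.1935,-34.1941)
T_A = V + ((C−V)·d_A)·d_A = V + 5.2090·d_A = (23.5851,-24.1941)
T_B = V + ((C−V)·d_B)·d_B = V + 5.2090·d_B = (29.7285,-31.3131)
sweep = 180° − θ = 50.9958°

center=(19.1935,-34.1941) T_A=(23.5851,-24.1941) T_B=(29.7285,-31.3131) sweep=50.9958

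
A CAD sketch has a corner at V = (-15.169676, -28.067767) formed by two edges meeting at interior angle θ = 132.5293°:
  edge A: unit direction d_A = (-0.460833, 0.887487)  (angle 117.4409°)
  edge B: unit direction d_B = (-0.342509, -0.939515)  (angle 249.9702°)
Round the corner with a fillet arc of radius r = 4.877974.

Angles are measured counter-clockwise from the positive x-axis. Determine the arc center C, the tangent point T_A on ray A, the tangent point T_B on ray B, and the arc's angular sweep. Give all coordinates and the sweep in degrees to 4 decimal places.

center=(-20.4872,-28.4122) T_A=(-16.1581,-26.1642) T_B=(-15.9043,-30.0829) sweep=47.4707

bisector direction at 183.7055° = (-0.997909,-0.064629)
center distance |VC| = r/sin(θ/2) = 4.877974/sin(66.2647°) = 5.328706
C = V + |VC|·bis = (-20.4872,-28.4122)
T_A = V + ((C−V)·d_A)·d_A = V + 2.1449·d_A = (-16.1581,-26.1642)
T_B = V + ((C−V)·d_B)·d_B = V + 2.1449·d_B = (-15.9043,-30.0829)
sweep = 180° − θ = 47.4707°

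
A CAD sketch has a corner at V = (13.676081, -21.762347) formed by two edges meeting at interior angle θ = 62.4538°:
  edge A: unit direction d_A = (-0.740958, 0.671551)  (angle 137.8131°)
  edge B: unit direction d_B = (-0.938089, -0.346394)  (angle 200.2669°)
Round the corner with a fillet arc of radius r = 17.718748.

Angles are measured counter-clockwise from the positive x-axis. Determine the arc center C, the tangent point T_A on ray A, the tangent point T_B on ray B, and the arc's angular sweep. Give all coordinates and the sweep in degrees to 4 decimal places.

center=(-19.8783,-15.2643) T_A=(-7.9793,-2.1355) T_B=(-13.7407,-31.8861) sweep=117.5462

bisector direction at 169.0400° = (-0.981760,0.190124)
center distance |VC| = r/sin(θ/2) = 17.718748/sin(31.2269°) = 34.177802
C = V + |VC|·bis = (-19.8783,-15.2643)
T_A = V + ((C−V)·d_A)·d_A = V + 29.2262·d_A = (-7.9793,-2.1355)
T_B = V + ((C−V)·d_B)·d_B = V + 29.2262·d_B = (-13.7407,-31.8861)
sweep = 180° − θ = 117.5462°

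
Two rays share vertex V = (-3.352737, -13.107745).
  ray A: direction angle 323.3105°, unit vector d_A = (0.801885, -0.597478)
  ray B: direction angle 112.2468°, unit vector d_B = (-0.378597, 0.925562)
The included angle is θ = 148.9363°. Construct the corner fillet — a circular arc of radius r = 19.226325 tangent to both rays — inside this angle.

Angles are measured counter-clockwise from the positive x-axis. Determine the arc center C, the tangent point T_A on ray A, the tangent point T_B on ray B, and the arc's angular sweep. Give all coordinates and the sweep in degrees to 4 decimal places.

center=(12.4194,-0.8830) T_A=(0.9321,-16.3003) T_B=(-5.3757,-8.1621) sweep=31.0637

bisector direction at 37.7786° = (0.790383,0.612613)
center distance |VC| = r/sin(θ/2) = 19.226325/sin(74.4681°) = 19.955048
C = V + |VC|·bis = (12.4194,-0.8830)
T_A = V + ((C−V)·d_A)·d_A = V + 5.3434·d_A = (0.9321,-16.3003)
T_B = V + ((C−V)·d_B)·d_B = V + 5.3434·d_B = (-5.3757,-8.1621)
sweep = 180° − θ = 31.0637°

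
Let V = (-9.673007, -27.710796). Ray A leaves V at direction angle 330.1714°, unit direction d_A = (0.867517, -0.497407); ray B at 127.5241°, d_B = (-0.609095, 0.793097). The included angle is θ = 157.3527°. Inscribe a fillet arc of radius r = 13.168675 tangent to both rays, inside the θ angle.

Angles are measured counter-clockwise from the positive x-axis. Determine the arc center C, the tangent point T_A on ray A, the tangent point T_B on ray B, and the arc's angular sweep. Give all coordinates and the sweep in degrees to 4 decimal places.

center=(-0.8352,-17.5984) T_A=(-7.3854,-29.0225) T_B=(-11.2792,-25.6194) sweep=22.6473

bisector direction at 48.8478° = (0.658062,0.752964)
center distance |VC| = r/sin(θ/2) = 13.168675/sin(78.6763°) = 13.430110
C = V + |VC|·bis = (-0.8352,-17.5984)
T_A = V + ((C−V)·d_A)·d_A = V + 2.6370·d_A = (-7.3854,-29.0225)
T_B = V + ((C−V)·d_B)·d_B = V + 2.6370·d_B = (-11.2792,-25.6194)
sweep = 180° − θ = 22.6473°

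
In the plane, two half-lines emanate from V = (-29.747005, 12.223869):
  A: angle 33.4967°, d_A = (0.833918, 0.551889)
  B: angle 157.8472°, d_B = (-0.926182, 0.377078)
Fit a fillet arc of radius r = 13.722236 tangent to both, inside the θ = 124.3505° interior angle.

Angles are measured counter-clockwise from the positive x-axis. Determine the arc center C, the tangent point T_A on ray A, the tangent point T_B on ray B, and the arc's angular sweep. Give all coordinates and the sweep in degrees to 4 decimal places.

center=(-31.2805,27.6641) T_A=(-23.7074,16.2209) T_B=(-36.4549,14.9549) sweep=55.6495

bisector direction at 95.6719° = (-0.098833,0.995104)
center distance |VC| = r/sin(θ/2) = 13.722236/sin(62.1752°) = 15.516232
C = V + |VC|·bis = (-31.2805,27.6641)
T_A = V + ((C−V)·d_A)·d_A = V + 7.2425·d_A = (-23.7074,16.2209)
T_B = V + ((C−V)·d_B)·d_B = V + 7.2425·d_B = (-36.4549,14.9549)
sweep = 180° − θ = 55.6495°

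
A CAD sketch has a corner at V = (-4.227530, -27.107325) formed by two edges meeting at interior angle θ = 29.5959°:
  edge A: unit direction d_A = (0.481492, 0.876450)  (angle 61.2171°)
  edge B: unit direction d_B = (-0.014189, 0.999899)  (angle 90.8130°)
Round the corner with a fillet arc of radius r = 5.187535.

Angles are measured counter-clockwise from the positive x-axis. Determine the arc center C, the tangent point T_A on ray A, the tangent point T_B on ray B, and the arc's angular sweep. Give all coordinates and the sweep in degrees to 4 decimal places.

center=(0.6809,-7.3988) T_A=(5.2275,-9.8966) T_B=(-4.5062,-7.4724) sweep=150.4041

bisector direction at 76.0151° = (0.241667,0.970359)
center distance |VC| = r/sin(θ/2) = 5.187535/sin(14.7980°) = 20.310526
C = V + |VC|·bis = (0.6809,-7.3988)
T_A = V + ((C−V)·d_A)·d_A = V + 19.6369·d_A = (5.2275,-9.8966)
T_B = V + ((C−V)·d_B)·d_B = V + 19.6369·d_B = (-4.5062,-7.4724)
sweep = 180° − θ = 150.4041°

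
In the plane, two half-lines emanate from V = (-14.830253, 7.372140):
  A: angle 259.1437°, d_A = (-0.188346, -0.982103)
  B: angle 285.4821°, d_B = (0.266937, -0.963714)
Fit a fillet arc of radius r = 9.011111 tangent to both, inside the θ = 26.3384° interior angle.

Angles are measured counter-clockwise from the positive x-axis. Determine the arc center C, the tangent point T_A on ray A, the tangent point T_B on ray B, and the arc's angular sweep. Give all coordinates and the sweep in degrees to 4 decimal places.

bisector direction at 272.3129° = (0.040357,-0.999185)
center distance |VC| = r/sin(θ/2) = 9.011111/sin(13.1692°) = 39.552345
C = V + |VC|·bis = (-13.2340,-32.1480)
T_A = V + ((C−V)·d_A)·d_A = V + 38.5122·d_A = (-22.0839,-30.4508)
T_B = V + ((C−V)·d_B)·d_B = V + 38.5122·d_B = (-4.5499,-29.7426)
sweep = 180° − θ = 153.6616°

center=(-13.2340,-32.1480) T_A=(-22.0839,-30.4508) T_B=(-4.5499,-29.7426) sweep=153.6616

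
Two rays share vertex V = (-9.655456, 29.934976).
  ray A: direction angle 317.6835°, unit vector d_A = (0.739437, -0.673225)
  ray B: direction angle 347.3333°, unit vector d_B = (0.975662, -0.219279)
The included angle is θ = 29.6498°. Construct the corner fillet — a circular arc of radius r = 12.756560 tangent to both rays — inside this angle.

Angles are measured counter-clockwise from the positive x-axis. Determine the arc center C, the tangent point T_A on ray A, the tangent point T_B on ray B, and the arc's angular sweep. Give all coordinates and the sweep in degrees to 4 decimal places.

bisector direction at 332.5084° = (0.887079,-0.461619)
center distance |VC| = r/sin(θ/2) = 12.756560/sin(14.8249°) = 49.856428
C = V + |VC|·bis = (34.5711,6.9203)
T_A = V + ((C−V)·d_A)·d_A = V + 48.1968·d_A = (25.9831,-2.5124)
T_B = V + ((C−V)·d_B)·d_B = V + 48.1968·d_B = (37.3684,19.3664)
sweep = 180° − θ = 150.3502°

center=(34.5711,6.9203) T_A=(25.9831,-2.5124) T_B=(37.3684,19.3664) sweep=150.3502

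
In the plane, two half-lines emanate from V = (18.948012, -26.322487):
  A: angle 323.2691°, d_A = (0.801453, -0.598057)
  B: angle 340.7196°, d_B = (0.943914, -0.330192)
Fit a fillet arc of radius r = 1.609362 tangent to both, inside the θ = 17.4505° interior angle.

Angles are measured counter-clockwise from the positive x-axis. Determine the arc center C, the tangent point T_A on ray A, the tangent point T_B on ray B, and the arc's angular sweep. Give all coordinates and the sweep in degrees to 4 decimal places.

center=(28.3148,-31.3041) T_A=(27.3523,-32.5939) T_B=(28.8462,-29.7850) sweep=162.5495

bisector direction at 331.9943° = (0.882901,-0.469559)
center distance |VC| = r/sin(θ/2) = 1.609362/sin(8.7253°) = 10.609096
C = V + |VC|·bis = (28.3148,-31.3041)
T_A = V + ((C−V)·d_A)·d_A = V + 10.4863·d_A = (27.3523,-32.5939)
T_B = V + ((C−V)·d_B)·d_B = V + 10.4863·d_B = (28.8462,-29.7850)
sweep = 180° − θ = 162.5495°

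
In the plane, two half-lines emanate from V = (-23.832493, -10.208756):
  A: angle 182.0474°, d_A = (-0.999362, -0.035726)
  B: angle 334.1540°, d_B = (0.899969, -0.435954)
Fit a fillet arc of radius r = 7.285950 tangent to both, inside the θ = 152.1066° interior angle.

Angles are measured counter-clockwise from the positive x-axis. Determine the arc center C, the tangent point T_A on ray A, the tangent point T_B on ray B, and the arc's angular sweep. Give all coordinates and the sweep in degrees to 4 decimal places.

bisector direction at 258.1007° = (-0.206192,-0.978512)
center distance |VC| = r/sin(θ/2) = 7.285950/sin(76.0533°) = 7.507261
C = V + |VC|·bis = (-25.3804,-17.5547)
T_A = V + ((C−V)·d_A)·d_A = V + 1.8094·d_A = (-25.6407,-10.2734)
T_B = V + ((C−V)·d_B)·d_B = V + 1.8094·d_B = (-22.2041,-10.9976)
sweep = 180° − θ = 27.8934°

center=(-25.3804,-17.5547) T_A=(-25.6407,-10.2734) T_B=(-22.2041,-10.9976) sweep=27.8934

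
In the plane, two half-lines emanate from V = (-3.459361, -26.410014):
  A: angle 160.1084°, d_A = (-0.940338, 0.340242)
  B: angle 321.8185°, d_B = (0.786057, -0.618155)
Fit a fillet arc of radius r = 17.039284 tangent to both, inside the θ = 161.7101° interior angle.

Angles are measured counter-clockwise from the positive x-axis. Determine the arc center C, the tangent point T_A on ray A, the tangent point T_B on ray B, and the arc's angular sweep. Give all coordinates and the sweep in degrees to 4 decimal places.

center=(-11.8361,-41.4994) T_A=(-6.0387,-25.4767) T_B=(-1.3032,-28.1056) sweep=18.2899

bisector direction at 240.9635° = (-0.485367,-0.874310)
center distance |VC| = r/sin(θ/2) = 17.039284/sin(80.8551°) = 17.258651
C = V + |VC|·bis = (-11.8361,-41.4994)
T_A = V + ((C−V)·d_A)·d_A = V + 2.7430·d_A = (-6.0387,-25.4767)
T_B = V + ((C−V)·d_B)·d_B = V + 2.7430·d_B = (-1.3032,-28.1056)
sweep = 180° − θ = 18.2899°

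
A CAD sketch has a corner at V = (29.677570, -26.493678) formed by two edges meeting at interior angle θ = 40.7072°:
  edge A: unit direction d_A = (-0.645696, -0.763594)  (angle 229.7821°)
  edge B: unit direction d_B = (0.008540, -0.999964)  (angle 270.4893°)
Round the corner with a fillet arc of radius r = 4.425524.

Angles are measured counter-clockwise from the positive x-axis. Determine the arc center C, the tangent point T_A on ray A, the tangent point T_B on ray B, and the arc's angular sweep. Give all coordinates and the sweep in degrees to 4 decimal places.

center=(25.3541,-38.4605) T_A=(21.9748,-35.6029) T_B=(29.7794,-38.4227) sweep=139.2928

bisector direction at 250.1357° = (-0.339794,-0.940500)
center distance |VC| = r/sin(θ/2) = 4.425524/sin(20.3536°) = 12.723864
C = V + |VC|·bis = (25.3541,-38.4605)
T_A = V + ((C−V)·d_A)·d_A = V + 11.9294·d_A = (21.9748,-35.6029)
T_B = V + ((C−V)·d_B)·d_B = V + 11.9294·d_B = (29.7794,-38.4227)
sweep = 180° − θ = 139.2928°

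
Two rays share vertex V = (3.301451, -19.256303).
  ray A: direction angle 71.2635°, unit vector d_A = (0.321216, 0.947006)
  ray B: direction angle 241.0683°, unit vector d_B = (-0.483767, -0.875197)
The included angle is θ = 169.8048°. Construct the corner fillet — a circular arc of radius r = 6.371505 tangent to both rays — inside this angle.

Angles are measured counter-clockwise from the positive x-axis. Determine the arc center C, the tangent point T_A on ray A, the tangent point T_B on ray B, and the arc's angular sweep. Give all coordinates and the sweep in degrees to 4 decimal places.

center=(-2.5498,-16.6714) T_A=(3.4840,-18.7181) T_B=(3.0265,-19.7537) sweep=10.1952

bisector direction at 156.1659° = (-0.914719,0.404090)
center distance |VC| = r/sin(θ/2) = 6.371505/sin(84.9024°) = 6.396806
C = V + |VC|·bis = (-2.5498,-16.6714)
T_A = V + ((C−V)·d_A)·d_A = V + 0.5684·d_A = (3.4840,-18.7181)
T_B = V + ((C−V)·d_B)·d_B = V + 0.5684·d_B = (3.0265,-19.7537)
sweep = 180° − θ = 10.1952°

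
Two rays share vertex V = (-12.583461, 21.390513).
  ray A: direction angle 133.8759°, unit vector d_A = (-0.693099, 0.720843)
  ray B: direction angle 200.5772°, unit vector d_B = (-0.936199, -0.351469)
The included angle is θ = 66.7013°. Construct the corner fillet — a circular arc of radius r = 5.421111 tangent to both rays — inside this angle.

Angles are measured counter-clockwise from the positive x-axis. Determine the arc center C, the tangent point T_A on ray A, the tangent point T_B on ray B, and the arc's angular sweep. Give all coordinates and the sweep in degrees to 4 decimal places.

center=(-22.2003,23.5707) T_A=(-18.2925,27.3281) T_B=(-20.2949,18.4955) sweep=113.2987

bisector direction at 167.2266° = (-0.975252,0.221097)
center distance |VC| = r/sin(θ/2) = 5.421111/sin(33.3507°) = 9.860842
C = V + |VC|·bis = (-22.2003,23.5707)
T_A = V + ((C−V)·d_A)·d_A = V + 8.2370·d_A = (-18.2925,27.3281)
T_B = V + ((C−V)·d_B)·d_B = V + 8.2370·d_B = (-20.2949,18.4955)
sweep = 180° − θ = 113.2987°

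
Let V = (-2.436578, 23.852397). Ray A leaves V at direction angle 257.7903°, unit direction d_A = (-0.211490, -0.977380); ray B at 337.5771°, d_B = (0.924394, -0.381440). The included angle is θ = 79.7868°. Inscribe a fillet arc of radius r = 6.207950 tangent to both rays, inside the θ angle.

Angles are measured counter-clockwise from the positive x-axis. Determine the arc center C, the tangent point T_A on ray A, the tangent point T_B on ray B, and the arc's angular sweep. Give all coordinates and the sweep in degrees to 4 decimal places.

center=(2.0603,15.2811) T_A=(-4.0072,16.5940) T_B=(4.4283,21.0197) sweep=100.2132

bisector direction at 297.6837° = (0.464590,-0.885526)
center distance |VC| = r/sin(θ/2) = 6.207950/sin(39.8934°) = 9.679334
C = V + |VC|·bis = (2.0603,15.2811)
T_A = V + ((C−V)·d_A)·d_A = V + 7.4264·d_A = (-4.0072,16.5940)
T_B = V + ((C−V)·d_B)·d_B = V + 7.4264·d_B = (4.4283,21.0197)
sweep = 180° − θ = 100.2132°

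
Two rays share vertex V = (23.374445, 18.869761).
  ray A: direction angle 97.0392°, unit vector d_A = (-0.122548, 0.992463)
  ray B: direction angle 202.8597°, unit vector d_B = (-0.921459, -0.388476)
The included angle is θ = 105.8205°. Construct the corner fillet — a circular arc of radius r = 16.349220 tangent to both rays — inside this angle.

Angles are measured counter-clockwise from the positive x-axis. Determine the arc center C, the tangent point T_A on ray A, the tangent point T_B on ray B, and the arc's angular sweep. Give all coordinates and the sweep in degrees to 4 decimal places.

bisector direction at 149.9495° = (-0.865584,0.500764)
center distance |VC| = r/sin(θ/2) = 16.349220/sin(52.9102°) = 20.495659
C = V + |VC|·bis = (5.6337,29.1332)
T_A = V + ((C−V)·d_A)·d_A = V + 12.3602·d_A = (21.8597,31.1368)
T_B = V + ((C−V)·d_B)·d_B = V + 12.3602·d_B = (11.9850,14.0681)
sweep = 180° − θ = 74.1795°

center=(5.6337,29.1332) T_A=(21.8597,31.1368) T_B=(11.9850,14.0681) sweep=74.1795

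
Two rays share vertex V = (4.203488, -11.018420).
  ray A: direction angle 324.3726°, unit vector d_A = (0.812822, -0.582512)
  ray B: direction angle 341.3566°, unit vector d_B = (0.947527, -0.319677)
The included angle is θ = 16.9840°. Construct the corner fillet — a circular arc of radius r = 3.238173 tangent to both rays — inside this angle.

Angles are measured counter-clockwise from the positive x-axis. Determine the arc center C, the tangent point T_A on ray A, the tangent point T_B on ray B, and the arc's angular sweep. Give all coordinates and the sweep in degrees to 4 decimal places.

bisector direction at 332.8646° = (0.889931,-0.456095)
center distance |VC| = r/sin(θ/2) = 3.238173/sin(8.4920°) = 21.928246
C = V + |VC|·bis = (23.7181,-21.0198)
T_A = V + ((C−V)·d_A)·d_A = V + 21.6878·d_A = (21.8318,-23.6518)
T_B = V + ((C−V)·d_B)·d_B = V + 21.6878·d_B = (24.7533,-17.9515)
sweep = 180° − θ = 163.0160°

center=(23.7181,-21.0198) T_A=(21.8318,-23.6518) T_B=(24.7533,-17.9515) sweep=163.0160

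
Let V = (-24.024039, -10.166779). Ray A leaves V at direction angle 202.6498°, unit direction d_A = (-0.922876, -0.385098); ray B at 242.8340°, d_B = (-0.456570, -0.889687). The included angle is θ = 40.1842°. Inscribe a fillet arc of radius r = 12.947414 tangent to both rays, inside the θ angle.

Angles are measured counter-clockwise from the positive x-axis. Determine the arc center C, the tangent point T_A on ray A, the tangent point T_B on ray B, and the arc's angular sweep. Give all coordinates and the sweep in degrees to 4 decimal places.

bisector direction at 222.7419° = (-0.734418,-0.678697)
center distance |VC| = r/sin(θ/2) = 12.947414/sin(20.0921°) = 37.689303
C = V + |VC|·bis = (-51.7038,-35.7464)
T_A = V + ((C−V)·d_A)·d_A = V + 35.3956·d_A = (-56.6898,-23.7975)
T_B = V + ((C−V)·d_B)·d_B = V + 35.3956·d_B = (-40.1846,-41.6578)
sweep = 180° − θ = 139.8158°

center=(-51.7038,-35.7464) T_A=(-56.6898,-23.7975) T_B=(-40.1846,-41.6578) sweep=139.8158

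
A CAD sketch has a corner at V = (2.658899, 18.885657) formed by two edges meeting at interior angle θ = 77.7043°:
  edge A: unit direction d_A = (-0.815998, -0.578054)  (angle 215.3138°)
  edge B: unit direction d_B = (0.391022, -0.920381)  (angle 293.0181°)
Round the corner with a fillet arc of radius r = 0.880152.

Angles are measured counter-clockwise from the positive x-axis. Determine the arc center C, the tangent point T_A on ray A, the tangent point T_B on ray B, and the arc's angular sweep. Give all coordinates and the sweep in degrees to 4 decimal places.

bisector direction at 254.1659° = (-0.272852,-0.962056)
center distance |VC| = r/sin(θ/2) = 0.880152/sin(38.8522°) = 1.403051
C = V + |VC|·bis = (2.2761,17.5358)
T_A = V + ((C−V)·d_A)·d_A = V + 1.0927·d_A = (1.7673,18.2540)
T_B = V + ((C−V)·d_B)·d_B = V + 1.0927·d_B = (3.0861,17.8800)
sweep = 180° − θ = 102.2957°

center=(2.2761,17.5358) T_A=(1.7673,18.2540) T_B=(3.0861,17.8800) sweep=102.2957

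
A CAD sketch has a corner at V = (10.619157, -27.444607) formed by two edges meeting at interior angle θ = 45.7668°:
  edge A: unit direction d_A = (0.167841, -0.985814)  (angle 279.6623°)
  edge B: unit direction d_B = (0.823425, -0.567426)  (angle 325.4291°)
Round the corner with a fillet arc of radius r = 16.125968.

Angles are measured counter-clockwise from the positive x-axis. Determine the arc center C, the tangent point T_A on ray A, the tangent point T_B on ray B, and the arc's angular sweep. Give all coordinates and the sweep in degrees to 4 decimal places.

bisector direction at 302.5457° = (0.537972,-0.842963)
center distance |VC| = r/sin(θ/2) = 16.125968/sin(22.8834°) = 41.470171
C = V + |VC|·bis = (32.9290,-62.4024)
T_A = V + ((C−V)·d_A)·d_A = V + 38.2064·d_A = (17.0317,-65.1090)
T_B = V + ((C−V)·d_B)·d_B = V + 38.2064·d_B = (42.0792,-49.1239)
sweep = 180° − θ = 134.2332°

center=(32.9290,-62.4024) T_A=(17.0317,-65.1090) T_B=(42.0792,-49.1239) sweep=134.2332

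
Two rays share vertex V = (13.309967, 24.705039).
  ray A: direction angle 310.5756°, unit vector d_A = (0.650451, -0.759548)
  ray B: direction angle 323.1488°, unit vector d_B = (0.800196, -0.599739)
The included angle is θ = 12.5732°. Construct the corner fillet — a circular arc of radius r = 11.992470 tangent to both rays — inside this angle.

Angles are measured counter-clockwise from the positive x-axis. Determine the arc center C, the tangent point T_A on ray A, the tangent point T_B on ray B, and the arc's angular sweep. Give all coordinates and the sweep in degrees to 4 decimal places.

center=(93.2268,-50.1788) T_A=(84.1179,-57.9793) T_B=(100.4192,-40.5824) sweep=167.4268

bisector direction at 316.8622° = (0.729711,-0.683755)
center distance |VC| = r/sin(θ/2) = 11.992470/sin(6.2866°) = 109.518427
C = V + |VC|·bis = (93.2268,-50.1788)
T_A = V + ((C−V)·d_A)·d_A = V + 108.8598·d_A = (84.1179,-57.9793)
T_B = V + ((C−V)·d_B)·d_B = V + 108.8598·d_B = (100.4192,-40.5824)
sweep = 180° − θ = 167.4268°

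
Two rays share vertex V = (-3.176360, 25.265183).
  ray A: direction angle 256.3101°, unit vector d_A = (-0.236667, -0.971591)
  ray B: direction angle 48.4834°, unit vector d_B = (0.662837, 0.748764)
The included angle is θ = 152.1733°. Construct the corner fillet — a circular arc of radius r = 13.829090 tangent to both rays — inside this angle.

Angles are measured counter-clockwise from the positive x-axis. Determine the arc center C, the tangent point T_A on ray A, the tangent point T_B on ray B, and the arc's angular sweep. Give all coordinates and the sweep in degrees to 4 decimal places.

center=(9.4491,18.6638) T_A=(-3.9871,21.9367) T_B=(-0.9056,27.8303) sweep=27.8267

bisector direction at 332.3967° = (0.886177,-0.463346)
center distance |VC| = r/sin(θ/2) = 13.829090/sin(76.0867°) = 14.247093
C = V + |VC|·bis = (9.4491,18.6638)
T_A = V + ((C−V)·d_A)·d_A = V + 3.4258·d_A = (-3.9871,21.9367)
T_B = V + ((C−V)·d_B)·d_B = V + 3.4258·d_B = (-0.9056,27.8303)
sweep = 180° − θ = 27.8267°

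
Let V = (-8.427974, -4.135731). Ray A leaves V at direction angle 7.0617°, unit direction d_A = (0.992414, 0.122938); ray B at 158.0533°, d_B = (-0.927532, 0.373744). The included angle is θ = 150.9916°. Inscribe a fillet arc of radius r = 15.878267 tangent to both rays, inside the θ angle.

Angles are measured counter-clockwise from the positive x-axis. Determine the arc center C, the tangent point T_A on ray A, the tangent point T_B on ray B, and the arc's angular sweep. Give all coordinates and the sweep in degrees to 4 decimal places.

bisector direction at 82.5575° = (0.129531,0.991575)
center distance |VC| = r/sin(θ/2) = 15.878267/sin(75.4958°) = 16.400978
C = V + |VC|·bis = (-6.3035,12.1271)
T_A = V + ((C−V)·d_A)·d_A = V + 4.1076·d_A = (-4.3515,-3.6307)
T_B = V + ((C−V)·d_B)·d_B = V + 4.1076·d_B = (-12.2379,-2.6005)
sweep = 180° − θ = 29.0084°

center=(-6.3035,12.1271) T_A=(-4.3515,-3.6307) T_B=(-12.2379,-2.6005) sweep=29.0084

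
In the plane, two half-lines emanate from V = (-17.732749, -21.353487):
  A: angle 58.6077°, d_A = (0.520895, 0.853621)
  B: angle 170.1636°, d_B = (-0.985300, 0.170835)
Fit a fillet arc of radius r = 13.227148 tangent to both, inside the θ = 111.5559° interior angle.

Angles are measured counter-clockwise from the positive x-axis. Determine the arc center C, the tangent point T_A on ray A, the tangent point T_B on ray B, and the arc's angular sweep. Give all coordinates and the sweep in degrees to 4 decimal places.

bisector direction at 114.3857° = (-0.412876,0.910787)
center distance |VC| = r/sin(θ/2) = 13.227148/sin(55.7779°) = 15.996760
C = V + |VC|·bis = (-24.3374,-6.7838)
T_A = V + ((C−V)·d_A)·d_A = V + 8.9966·d_A = (-13.0465,-13.6738)
T_B = V + ((C−V)·d_B)·d_B = V + 8.9966·d_B = (-26.5971,-19.8165)
sweep = 180° − θ = 68.4441°

center=(-24.3374,-6.7838) T_A=(-13.0465,-13.6738) T_B=(-26.5971,-19.8165) sweep=68.4441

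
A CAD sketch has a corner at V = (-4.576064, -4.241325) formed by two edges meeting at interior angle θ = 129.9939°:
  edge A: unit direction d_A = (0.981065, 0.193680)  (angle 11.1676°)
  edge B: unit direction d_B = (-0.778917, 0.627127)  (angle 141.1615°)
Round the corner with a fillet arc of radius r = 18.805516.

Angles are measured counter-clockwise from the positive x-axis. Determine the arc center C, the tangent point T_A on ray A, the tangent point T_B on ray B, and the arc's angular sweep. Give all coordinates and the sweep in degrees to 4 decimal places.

center=(0.3860,15.9067) T_A=(4.0282,-2.5427) T_B=(-11.4075,1.2588) sweep=50.0061

bisector direction at 76.1645° = (0.239134,0.970987)
center distance |VC| = r/sin(θ/2) = 18.805516/sin(64.9969°) = 20.750106
C = V + |VC|·bis = (0.3860,15.9067)
T_A = V + ((C−V)·d_A)·d_A = V + 8.7704·d_A = (4.0282,-2.5427)
T_B = V + ((C−V)·d_B)·d_B = V + 8.7704·d_B = (-11.4075,1.2588)
sweep = 180° − θ = 50.0061°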